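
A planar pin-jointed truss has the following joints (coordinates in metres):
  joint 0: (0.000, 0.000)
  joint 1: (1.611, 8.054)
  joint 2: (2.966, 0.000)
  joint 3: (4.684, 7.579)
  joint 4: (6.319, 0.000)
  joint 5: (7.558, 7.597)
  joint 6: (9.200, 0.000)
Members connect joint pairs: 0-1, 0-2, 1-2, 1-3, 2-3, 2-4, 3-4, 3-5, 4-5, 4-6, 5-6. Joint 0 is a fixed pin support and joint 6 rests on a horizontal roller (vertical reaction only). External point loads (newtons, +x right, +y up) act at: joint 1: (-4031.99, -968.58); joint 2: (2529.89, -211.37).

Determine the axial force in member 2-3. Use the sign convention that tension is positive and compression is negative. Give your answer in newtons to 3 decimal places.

N=7 nodes, M=11 members, R=3 reactions → 2N=14, M+R=14
member 0 (0-1): L=8.2135, (cx,cy)=(0.1961,0.9806)
member 1 (0-2): L=2.9660, (cx,cy)=(1.0000,0.0000)
member 2 (1-2): L=8.1672, (cx,cy)=(0.1659,-0.9861)
member 3 (1-3): L=3.1095, (cx,cy)=(0.9883,-0.1528)
member 4 (2-3): L=7.7713, (cx,cy)=(0.2211,0.9753)
member 5 (2-4): L=3.3530, (cx,cy)=(1.0000,0.0000)
member 6 (3-4): L=7.7534, (cx,cy)=(0.2109,-0.9775)
member 7 (3-5): L=2.8741, (cx,cy)=(1.0000,0.0063)
member 8 (4-5): L=7.6974, (cx,cy)=(0.1610,0.9870)
member 9 (4-6): L=2.8810, (cx,cy)=(1.0000,0.0000)
member 10 (5-6): L=7.7724, (cx,cy)=(0.2113,-0.9774)
solve A·x = −loads:
  F[0-1] = -4560.5274 N (compression)
  F[0-2] = -607.6002 N (compression)
  F[1-2] = +3142.5363 N (tension)
  F[1-3] = +2647.1873 N (tension)
  F[2-3] = -2960.8731 N (compression)
  F[2-4] = -1961.5574 N (compression)
  F[3-4] = +3375.7316 N (tension)
  F[3-5] = +1249.7193 N (tension)
  F[4-5] = -3343.4178 N (compression)
  F[4-6] = -711.5248 N (compression)
  F[5-6] = +3368.0098 N (tension)
  Rx@0 = +1502.1000 N
  Ry@0 = +4471.9437 N
  Ry@6 = -3291.9937 N

-2960.873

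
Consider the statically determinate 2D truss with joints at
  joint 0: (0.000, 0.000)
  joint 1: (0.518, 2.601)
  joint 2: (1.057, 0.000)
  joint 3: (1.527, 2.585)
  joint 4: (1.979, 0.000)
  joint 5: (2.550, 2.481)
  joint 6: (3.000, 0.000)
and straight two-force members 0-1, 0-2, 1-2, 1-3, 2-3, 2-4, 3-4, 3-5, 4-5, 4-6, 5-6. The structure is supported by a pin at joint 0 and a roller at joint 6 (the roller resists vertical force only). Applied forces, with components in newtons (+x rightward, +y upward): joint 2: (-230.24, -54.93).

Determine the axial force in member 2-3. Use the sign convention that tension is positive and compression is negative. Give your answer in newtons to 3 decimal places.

19.437

N=7 nodes, M=11 members, R=3 reactions → 2N=14, M+R=14
member 0 (0-1): L=2.6521, (cx,cy)=(0.1953,0.9807)
member 1 (0-2): L=1.0570, (cx,cy)=(1.0000,0.0000)
member 2 (1-2): L=2.6563, (cx,cy)=(0.2029,-0.9792)
member 3 (1-3): L=1.0091, (cx,cy)=(0.9999,-0.0159)
member 4 (2-3): L=2.6274, (cx,cy)=(0.1789,0.9839)
member 5 (2-4): L=0.9220, (cx,cy)=(1.0000,0.0000)
member 6 (3-4): L=2.6242, (cx,cy)=(0.1722,-0.9851)
member 7 (3-5): L=1.0283, (cx,cy)=(0.9949,-0.1011)
member 8 (4-5): L=2.5459, (cx,cy)=(0.2243,0.9745)
member 9 (4-6): L=1.0210, (cx,cy)=(1.0000,0.0000)
member 10 (5-6): L=2.5215, (cx,cy)=(0.1785,-0.9839)
solve A·x = −loads:
  F[0-1] = -36.2750 N (compression)
  F[0-2] = -223.1548 N (compression)
  F[1-2] = +36.5671 N (tension)
  F[1-3] = -14.5071 N (compression)
  F[2-3] = +19.4372 N (tension)
  F[2-4] = +11.0282 N (tension)
  F[3-4] = -18.8441 N (compression)
  F[3-5] = -7.8226 N (compression)
  F[4-5] = +19.0478 N (tension)
  F[4-6] = +3.5103 N (tension)
  F[5-6] = -19.6694 N (compression)
  Rx@0 = +230.2400 N
  Ry@0 = +35.5763 N
  Ry@6 = +19.3537 N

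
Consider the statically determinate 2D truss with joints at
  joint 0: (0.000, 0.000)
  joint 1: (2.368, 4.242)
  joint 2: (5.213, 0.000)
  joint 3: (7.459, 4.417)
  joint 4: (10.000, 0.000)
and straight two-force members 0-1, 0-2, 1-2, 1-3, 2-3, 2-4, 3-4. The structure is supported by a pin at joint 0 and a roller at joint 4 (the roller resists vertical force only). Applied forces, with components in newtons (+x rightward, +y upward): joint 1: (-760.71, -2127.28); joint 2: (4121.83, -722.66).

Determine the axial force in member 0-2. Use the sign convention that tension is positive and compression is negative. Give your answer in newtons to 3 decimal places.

N=5 nodes, M=7 members, R=3 reactions → 2N=10, M+R=10
member 0 (0-1): L=4.8582, (cx,cy)=(0.4874,0.8732)
member 1 (0-2): L=5.2130, (cx,cy)=(1.0000,0.0000)
member 2 (1-2): L=5.1077, (cx,cy)=(0.5570,-0.8305)
member 3 (1-3): L=5.0940, (cx,cy)=(0.9994,0.0344)
member 4 (2-3): L=4.9552, (cx,cy)=(0.4533,0.8914)
member 5 (2-4): L=4.7870, (cx,cy)=(1.0000,0.0000)
member 6 (3-4): L=5.0957, (cx,cy)=(0.4987,-0.8668)
solve A·x = −loads:
  F[0-1] = -2625.1285 N (compression)
  F[0-2] = +4640.6721 N (tension)
  F[1-2] = +173.0765 N (tension)
  F[1-3] = -615.6095 N (compression)
  F[2-3] = +649.4630 N (tension)
  F[2-4] = +320.8721 N (tension)
  F[3-4] = -643.4793 N (compression)
  Rx@0 = -3361.1200 N
  Ry@0 = +2292.1706 N
  Ry@4 = +557.7694 N

4640.672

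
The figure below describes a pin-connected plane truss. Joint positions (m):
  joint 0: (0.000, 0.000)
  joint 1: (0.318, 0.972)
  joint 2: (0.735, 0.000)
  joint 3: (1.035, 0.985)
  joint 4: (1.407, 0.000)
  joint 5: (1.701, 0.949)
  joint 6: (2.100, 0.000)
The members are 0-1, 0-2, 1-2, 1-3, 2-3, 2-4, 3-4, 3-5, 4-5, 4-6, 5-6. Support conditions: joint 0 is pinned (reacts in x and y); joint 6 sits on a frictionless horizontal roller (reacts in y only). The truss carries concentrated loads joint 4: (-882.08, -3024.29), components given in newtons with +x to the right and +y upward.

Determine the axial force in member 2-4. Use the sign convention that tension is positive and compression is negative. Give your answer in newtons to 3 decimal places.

N=7 nodes, M=11 members, R=3 reactions → 2N=14, M+R=14
member 0 (0-1): L=1.0227, (cx,cy)=(0.3109,0.9504)
member 1 (0-2): L=0.7350, (cx,cy)=(1.0000,0.0000)
member 2 (1-2): L=1.0577, (cx,cy)=(0.3943,-0.9190)
member 3 (1-3): L=0.7171, (cx,cy)=(0.9998,0.0181)
member 4 (2-3): L=1.0297, (cx,cy)=(0.2914,0.9566)
member 5 (2-4): L=0.6720, (cx,cy)=(1.0000,0.0000)
member 6 (3-4): L=1.0529, (cx,cy)=(0.3533,-0.9355)
member 7 (3-5): L=0.6670, (cx,cy)=(0.9985,-0.0540)
member 8 (4-5): L=0.9935, (cx,cy)=(0.2959,0.9552)
member 9 (4-6): L=0.6930, (cx,cy)=(1.0000,0.0000)
member 10 (5-6): L=1.0295, (cx,cy)=(0.3876,-0.9218)
solve A·x = −loads:
  F[0-1] = -1050.0690 N (compression)
  F[0-2] = -555.5687 N (compression)
  F[1-2] = +1071.2080 N (tension)
  F[1-3] = -748.9706 N (compression)
  F[2-3] = -1029.0851 N (compression)
  F[2-4] = +166.5964 N (tension)
  F[3-4] = +1150.9060 N (tension)
  F[3-5] = -1457.4255 N (compression)
  F[4-5] = +2038.9302 N (tension)
  F[4-6] = +851.9320 N (tension)
  F[5-6] = -2198.0845 N (compression)
  Rx@0 = +882.0800 N
  Ry@0 = +998.0157 N
  Ry@6 = +2026.2743 N

166.596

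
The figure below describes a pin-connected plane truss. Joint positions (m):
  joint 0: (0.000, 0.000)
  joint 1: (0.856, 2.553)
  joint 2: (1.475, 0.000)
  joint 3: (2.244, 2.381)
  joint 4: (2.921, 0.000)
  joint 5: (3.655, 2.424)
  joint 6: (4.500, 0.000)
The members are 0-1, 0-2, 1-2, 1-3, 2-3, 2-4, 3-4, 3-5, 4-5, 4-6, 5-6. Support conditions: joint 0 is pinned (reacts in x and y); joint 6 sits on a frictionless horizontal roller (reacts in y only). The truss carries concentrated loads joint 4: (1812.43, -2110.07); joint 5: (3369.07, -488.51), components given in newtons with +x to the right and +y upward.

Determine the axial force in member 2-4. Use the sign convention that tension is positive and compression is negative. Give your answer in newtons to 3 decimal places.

4255.368

N=7 nodes, M=11 members, R=3 reactions → 2N=14, M+R=14
member 0 (0-1): L=2.6927, (cx,cy)=(0.3179,0.9481)
member 1 (0-2): L=1.4750, (cx,cy)=(1.0000,0.0000)
member 2 (1-2): L=2.6270, (cx,cy)=(0.2356,-0.9718)
member 3 (1-3): L=1.3986, (cx,cy)=(0.9924,-0.1230)
member 4 (2-3): L=2.5021, (cx,cy)=(0.3073,0.9516)
member 5 (2-4): L=1.4460, (cx,cy)=(1.0000,0.0000)
member 6 (3-4): L=2.4754, (cx,cy)=(0.2735,-0.9619)
member 7 (3-5): L=1.4117, (cx,cy)=(0.9995,0.0305)
member 8 (4-5): L=2.5327, (cx,cy)=(0.2898,0.9571)
member 9 (4-6): L=1.5790, (cx,cy)=(1.0000,0.0000)
member 10 (5-6): L=2.5671, (cx,cy)=(0.3292,-0.9443)
solve A·x = −loads:
  F[0-1] = +1036.4398 N (tension)
  F[0-2] = +4852.0174 N (tension)
  F[1-2] = -1085.7809 N (compression)
  F[1-3] = +589.8052 N (tension)
  F[2-3] = +1108.8782 N (tension)
  F[2-4] = +4255.3677 N (tension)
  F[3-4] = -983.7582 N (compression)
  F[3-5] = +1195.7389 N (tension)
  F[4-5] = +3193.3673 N (tension)
  F[4-6] = +1248.4158 N (tension)
  F[5-6] = -3792.6144 N (compression)
  Rx@0 = -5181.5000 N
  Ry@0 = -982.6743 N
  Ry@6 = +3581.2543 N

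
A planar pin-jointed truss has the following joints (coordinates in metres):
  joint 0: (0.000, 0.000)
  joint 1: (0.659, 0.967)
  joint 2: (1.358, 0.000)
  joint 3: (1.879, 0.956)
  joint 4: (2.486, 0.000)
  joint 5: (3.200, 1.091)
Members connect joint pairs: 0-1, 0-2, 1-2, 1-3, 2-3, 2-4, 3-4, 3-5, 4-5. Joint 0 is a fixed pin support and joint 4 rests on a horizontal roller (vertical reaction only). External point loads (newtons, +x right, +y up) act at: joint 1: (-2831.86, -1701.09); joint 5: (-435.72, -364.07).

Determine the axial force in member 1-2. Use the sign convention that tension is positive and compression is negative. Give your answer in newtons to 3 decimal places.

N=6 nodes, M=9 members, R=3 reactions → 2N=12, M+R=12
member 0 (0-1): L=1.1702, (cx,cy)=(0.5632,0.8264)
member 1 (0-2): L=1.3580, (cx,cy)=(1.0000,0.0000)
member 2 (1-2): L=1.1932, (cx,cy)=(0.5858,-0.8104)
member 3 (1-3): L=1.2200, (cx,cy)=(1.0000,-0.0090)
member 4 (2-3): L=1.0888, (cx,cy)=(0.4785,0.8781)
member 5 (2-4): L=1.1280, (cx,cy)=(1.0000,0.0000)
member 6 (3-4): L=1.1324, (cx,cy)=(0.5360,-0.8442)
member 7 (3-5): L=1.3279, (cx,cy)=(0.9948,0.1017)
member 8 (4-5): L=1.3039, (cx,cy)=(0.5476,0.8367)
solve A·x = −loads:
  F[0-1] = -2950.7268 N (compression)
  F[0-2] = -1605.8747 N (compression)
  F[1-2] = +902.5652 N (tension)
  F[1-3] = +641.4336 N (tension)
  F[2-3] = -833.0435 N (compression)
  F[2-4] = -678.4909 N (compression)
  F[3-4] = +847.6945 N (tension)
  F[3-5] = -212.7108 N (compression)
  F[4-5] = -409.2605 N (compression)
  Rx@0 = +3267.5800 N
  Ry@0 = +2438.3446 N
  Ry@4 = -373.1846 N

902.565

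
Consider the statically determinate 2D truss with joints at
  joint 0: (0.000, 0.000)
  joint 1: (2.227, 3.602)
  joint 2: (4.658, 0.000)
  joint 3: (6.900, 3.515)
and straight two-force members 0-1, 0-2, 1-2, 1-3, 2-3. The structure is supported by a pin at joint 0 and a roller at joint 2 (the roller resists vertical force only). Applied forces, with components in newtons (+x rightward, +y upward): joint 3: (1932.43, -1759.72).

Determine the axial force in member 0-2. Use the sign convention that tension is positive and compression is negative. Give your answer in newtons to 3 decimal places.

507.178

N=4 nodes, M=5 members, R=3 reactions → 2N=8, M+R=8
member 0 (0-1): L=4.2348, (cx,cy)=(0.5259,0.8506)
member 1 (0-2): L=4.6580, (cx,cy)=(1.0000,0.0000)
member 2 (1-2): L=4.3456, (cx,cy)=(0.5594,-0.8289)
member 3 (1-3): L=4.6738, (cx,cy)=(0.9998,-0.0186)
member 4 (2-3): L=4.1691, (cx,cy)=(0.5378,0.8431)
solve A·x = −loads:
  F[0-1] = +2710.2492 N (tension)
  F[0-2] = +507.1779 N (tension)
  F[1-2] = -2848.9336 N (compression)
  F[1-3] = +3019.5186 N (tension)
  F[2-3] = -2020.5403 N (compression)
  Rx@0 = -1932.4300 N
  Ry@0 = -2305.2348 N
  Ry@2 = +4064.9548 N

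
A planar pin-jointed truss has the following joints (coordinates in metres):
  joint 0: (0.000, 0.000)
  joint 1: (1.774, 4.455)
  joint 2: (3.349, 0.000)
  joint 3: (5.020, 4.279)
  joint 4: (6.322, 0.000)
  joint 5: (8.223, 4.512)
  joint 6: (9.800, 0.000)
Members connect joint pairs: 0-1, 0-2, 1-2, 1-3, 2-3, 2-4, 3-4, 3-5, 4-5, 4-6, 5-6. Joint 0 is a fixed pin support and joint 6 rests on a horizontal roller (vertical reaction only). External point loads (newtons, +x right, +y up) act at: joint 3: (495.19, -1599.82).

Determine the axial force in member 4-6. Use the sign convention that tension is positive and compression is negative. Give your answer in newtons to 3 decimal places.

N=7 nodes, M=11 members, R=3 reactions → 2N=14, M+R=14
member 0 (0-1): L=4.7952, (cx,cy)=(0.3700,0.9291)
member 1 (0-2): L=3.3490, (cx,cy)=(1.0000,0.0000)
member 2 (1-2): L=4.7252, (cx,cy)=(0.3333,-0.9428)
member 3 (1-3): L=3.2508, (cx,cy)=(0.9985,-0.0541)
member 4 (2-3): L=4.5937, (cx,cy)=(0.3638,0.9315)
member 5 (2-4): L=2.9730, (cx,cy)=(1.0000,0.0000)
member 6 (3-4): L=4.4727, (cx,cy)=(0.2911,-0.9567)
member 7 (3-5): L=3.2115, (cx,cy)=(0.9974,0.0726)
member 8 (4-5): L=4.8961, (cx,cy)=(0.3883,0.9215)
member 9 (4-6): L=3.4780, (cx,cy)=(1.0000,0.0000)
member 10 (5-6): L=4.7797, (cx,cy)=(0.3299,-0.9440)
solve A·x = −loads:
  F[0-1] = -607.1834 N (compression)
  F[0-2] = +719.8187 N (tension)
  F[1-2] = +623.1835 N (tension)
  F[1-3] = -432.9822 N (compression)
  F[2-3] = -630.7576 N (compression)
  F[2-4] = +1156.9809 N (tension)
  F[3-4] = -1145.2249 N (compression)
  F[3-5] = -825.7830 N (compression)
  F[4-5] = +1188.9014 N (tension)
  F[4-6] = +361.9955 N (tension)
  F[5-6] = -1097.1544 N (compression)
  Rx@0 = -495.1900 N
  Ry@0 = +564.1042 N
  Ry@6 = +1035.7158 N

361.996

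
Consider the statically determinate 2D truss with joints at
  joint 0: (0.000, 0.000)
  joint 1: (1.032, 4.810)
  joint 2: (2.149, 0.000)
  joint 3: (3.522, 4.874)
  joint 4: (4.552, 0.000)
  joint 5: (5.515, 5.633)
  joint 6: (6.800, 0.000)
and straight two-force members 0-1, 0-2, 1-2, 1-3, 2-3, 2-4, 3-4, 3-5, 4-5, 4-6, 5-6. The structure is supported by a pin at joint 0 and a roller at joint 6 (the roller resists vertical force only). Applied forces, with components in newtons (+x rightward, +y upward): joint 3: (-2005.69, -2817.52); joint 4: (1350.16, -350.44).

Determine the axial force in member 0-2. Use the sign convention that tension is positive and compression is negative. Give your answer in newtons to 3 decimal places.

-30.823

N=7 nodes, M=11 members, R=3 reactions → 2N=14, M+R=14
member 0 (0-1): L=4.9195, (cx,cy)=(0.2098,0.9777)
member 1 (0-2): L=2.1490, (cx,cy)=(1.0000,0.0000)
member 2 (1-2): L=4.9380, (cx,cy)=(0.2262,-0.9741)
member 3 (1-3): L=2.4908, (cx,cy)=(0.9997,0.0257)
member 4 (2-3): L=5.0637, (cx,cy)=(0.2711,0.9625)
member 5 (2-4): L=2.4030, (cx,cy)=(1.0000,0.0000)
member 6 (3-4): L=4.9816, (cx,cy)=(0.2068,-0.9784)
member 7 (3-5): L=2.1326, (cx,cy)=(0.9345,0.3559)
member 8 (4-5): L=5.7147, (cx,cy)=(0.1685,0.9857)
member 9 (4-6): L=2.2480, (cx,cy)=(1.0000,0.0000)
member 10 (5-6): L=5.7777, (cx,cy)=(0.2224,-0.9750)
solve A·x = −loads:
  F[0-1] = -2977.9320 N (compression)
  F[0-2] = -30.8225 N (compression)
  F[1-2] = +2955.0272 N (tension)
  F[1-3] = -1293.5771 N (compression)
  F[2-3] = -2990.4597 N (compression)
  F[2-4] = +1448.4708 N (tension)
  F[3-4] = +53.6447 N (tension)
  F[3-5] = -117.0674 N (compression)
  F[4-5] = +302.2772 N (tension)
  F[4-6] = +58.4650 N (tension)
  F[5-6] = -262.8744 N (compression)
  Rx@0 = +655.5300 N
  Ry@0 = +2911.6695 N
  Ry@6 = +256.2905 N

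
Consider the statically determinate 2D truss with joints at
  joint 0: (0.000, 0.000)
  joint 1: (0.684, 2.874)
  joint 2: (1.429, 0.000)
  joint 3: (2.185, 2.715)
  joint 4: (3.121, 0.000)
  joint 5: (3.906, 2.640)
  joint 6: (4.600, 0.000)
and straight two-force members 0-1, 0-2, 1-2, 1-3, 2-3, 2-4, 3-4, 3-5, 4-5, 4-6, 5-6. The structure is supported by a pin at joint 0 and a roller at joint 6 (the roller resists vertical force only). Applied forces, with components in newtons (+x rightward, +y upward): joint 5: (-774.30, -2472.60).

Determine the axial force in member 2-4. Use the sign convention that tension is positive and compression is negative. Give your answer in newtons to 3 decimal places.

-116.449

N=7 nodes, M=11 members, R=3 reactions → 2N=14, M+R=14
member 0 (0-1): L=2.9543, (cx,cy)=(0.2315,0.9728)
member 1 (0-2): L=1.4290, (cx,cy)=(1.0000,0.0000)
member 2 (1-2): L=2.9690, (cx,cy)=(0.2509,-0.9680)
member 3 (1-3): L=1.5094, (cx,cy)=(0.9944,-0.1053)
member 4 (2-3): L=2.8183, (cx,cy)=(0.2682,0.9633)
member 5 (2-4): L=1.6920, (cx,cy)=(1.0000,0.0000)
member 6 (3-4): L=2.8718, (cx,cy)=(0.3259,-0.9454)
member 7 (3-5): L=1.7226, (cx,cy)=(0.9991,-0.0435)
member 8 (4-5): L=2.7542, (cx,cy)=(0.2850,0.9585)
member 9 (4-6): L=1.4790, (cx,cy)=(1.0000,0.0000)
member 10 (5-6): L=2.7297, (cx,cy)=(0.2542,-0.9671)
solve A·x = −loads:
  F[0-1] = -840.2523 N (compression)
  F[0-2] = -579.7572 N (compression)
  F[1-2] = +890.1701 N (tension)
  F[1-3] = -420.2487 N (compression)
  F[2-3] = -894.4724 N (compression)
  F[2-4] = -116.4492 N (compression)
  F[3-4] = +908.6097 N (tension)
  F[3-5] = -954.8960 N (compression)
  F[4-5] = -896.1655 N (compression)
  F[4-6] = +435.1115 N (tension)
  F[5-6] = -1711.4145 N (compression)
  Rx@0 = +774.3000 N
  Ry@0 = +817.4210 N
  Ry@6 = +1655.1790 N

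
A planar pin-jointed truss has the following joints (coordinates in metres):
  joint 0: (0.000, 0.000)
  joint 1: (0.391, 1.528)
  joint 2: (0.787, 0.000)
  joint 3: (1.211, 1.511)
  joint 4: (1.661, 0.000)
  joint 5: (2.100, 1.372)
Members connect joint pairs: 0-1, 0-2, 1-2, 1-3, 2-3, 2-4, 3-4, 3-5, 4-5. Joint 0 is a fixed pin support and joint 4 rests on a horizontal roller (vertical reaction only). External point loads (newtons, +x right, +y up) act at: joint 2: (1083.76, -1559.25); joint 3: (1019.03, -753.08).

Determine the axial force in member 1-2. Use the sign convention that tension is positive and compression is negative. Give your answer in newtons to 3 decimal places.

101.783

N=6 nodes, M=9 members, R=3 reactions → 2N=12, M+R=12
member 0 (0-1): L=1.5772, (cx,cy)=(0.2479,0.9688)
member 1 (0-2): L=0.7870, (cx,cy)=(1.0000,0.0000)
member 2 (1-2): L=1.5785, (cx,cy)=(0.2509,-0.9680)
member 3 (1-3): L=0.8202, (cx,cy)=(0.9998,-0.0207)
member 4 (2-3): L=1.5694, (cx,cy)=(0.2702,0.9628)
member 5 (2-4): L=0.8740, (cx,cy)=(1.0000,0.0000)
member 6 (3-4): L=1.5766, (cx,cy)=(0.2854,-0.9584)
member 7 (3-5): L=0.8998, (cx,cy)=(0.9880,-0.1545)
member 8 (4-5): L=1.4405, (cx,cy)=(0.3048,0.9524)
solve A·x = −loads:
  F[0-1] = -100.6221 N (compression)
  F[0-2] = +2127.7345 N (tension)
  F[1-2] = +101.7827 N (tension)
  F[1-3] = -50.4900 N (compression)
  F[2-3] = +1517.1424 N (tension)
  F[2-4] = +659.6175 N (tension)
  F[3-4] = -2310.9848 N (compression)
  F[3-5] = +0.0000 N (tension)
  F[4-5] = -0.0000 N (compression)
  Rx@0 = -2102.7900 N
  Ry@0 = +97.4811 N
  Ry@4 = +2214.8489 N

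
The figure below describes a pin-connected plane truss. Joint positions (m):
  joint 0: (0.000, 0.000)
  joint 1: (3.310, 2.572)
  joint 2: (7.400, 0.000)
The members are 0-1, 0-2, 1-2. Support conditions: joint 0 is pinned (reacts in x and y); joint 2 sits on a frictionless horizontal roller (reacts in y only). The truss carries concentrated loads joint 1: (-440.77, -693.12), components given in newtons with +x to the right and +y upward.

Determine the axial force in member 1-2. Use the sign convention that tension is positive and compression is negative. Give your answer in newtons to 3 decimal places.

-294.611

N=3 nodes, M=3 members, R=3 reactions → 2N=6, M+R=6
member 0 (0-1): L=4.1918, (cx,cy)=(0.7896,0.6136)
member 1 (0-2): L=7.4000, (cx,cy)=(1.0000,0.0000)
member 2 (1-2): L=4.8315, (cx,cy)=(0.8465,-0.5323)
solve A·x = −loads:
  F[0-1] = -874.0329 N (compression)
  F[0-2] = +249.3967 N (tension)
  F[1-2] = -294.6106 N (compression)
  Rx@0 = +440.7700 N
  Ry@0 = +536.2867 N
  Ry@2 = +156.8333 N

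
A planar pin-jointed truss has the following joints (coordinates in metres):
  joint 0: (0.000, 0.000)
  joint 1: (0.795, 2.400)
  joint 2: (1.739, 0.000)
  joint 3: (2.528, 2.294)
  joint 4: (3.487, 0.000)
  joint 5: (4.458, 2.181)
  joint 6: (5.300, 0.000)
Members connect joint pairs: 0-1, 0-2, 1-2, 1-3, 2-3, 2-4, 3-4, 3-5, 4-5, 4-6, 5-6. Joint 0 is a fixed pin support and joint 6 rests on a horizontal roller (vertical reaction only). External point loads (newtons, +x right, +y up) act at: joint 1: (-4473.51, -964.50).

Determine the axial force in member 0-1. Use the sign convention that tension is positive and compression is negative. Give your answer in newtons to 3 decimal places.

-2997.620

N=7 nodes, M=11 members, R=3 reactions → 2N=14, M+R=14
member 0 (0-1): L=2.5282, (cx,cy)=(0.3144,0.9493)
member 1 (0-2): L=1.7390, (cx,cy)=(1.0000,0.0000)
member 2 (1-2): L=2.5790, (cx,cy)=(0.3660,-0.9306)
member 3 (1-3): L=1.7362, (cx,cy)=(0.9981,-0.0611)
member 4 (2-3): L=2.4259, (cx,cy)=(0.3252,0.9456)
member 5 (2-4): L=1.7480, (cx,cy)=(1.0000,0.0000)
member 6 (3-4): L=2.4864, (cx,cy)=(0.3857,-0.9226)
member 7 (3-5): L=1.9333, (cx,cy)=(0.9983,-0.0584)
member 8 (4-5): L=2.3874, (cx,cy)=(0.4067,0.9136)
member 9 (4-6): L=1.8130, (cx,cy)=(1.0000,0.0000)
member 10 (5-6): L=2.3379, (cx,cy)=(0.3602,-0.9329)
solve A·x = −loads:
  F[0-1] = -2997.6199 N (compression)
  F[0-2] = -3530.9165 N (compression)
  F[1-2] = +1833.3772 N (tension)
  F[1-3] = +2865.1786 N (tension)
  F[2-3] = -1804.2361 N (compression)
  F[2-4] = -2273.0223 N (compression)
  F[3-4] = +1942.1120 N (tension)
  F[3-5] = +1526.5590 N (tension)
  F[4-5] = -1961.3977 N (compression)
  F[4-6] = -726.2068 N (compression)
  F[5-6] = +2016.3788 N (tension)
  Rx@0 = +4473.5100 N
  Ry@0 = +2845.5654 N
  Ry@6 = -1881.0654 N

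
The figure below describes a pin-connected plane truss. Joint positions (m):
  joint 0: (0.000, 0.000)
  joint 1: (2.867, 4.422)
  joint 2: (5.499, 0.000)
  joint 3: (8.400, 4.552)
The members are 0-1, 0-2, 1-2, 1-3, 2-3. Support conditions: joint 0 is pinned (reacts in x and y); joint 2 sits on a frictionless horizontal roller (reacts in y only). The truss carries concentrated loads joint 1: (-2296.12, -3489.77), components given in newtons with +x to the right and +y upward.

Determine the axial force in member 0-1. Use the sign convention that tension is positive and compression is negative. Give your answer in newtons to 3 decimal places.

-4191.198

N=4 nodes, M=5 members, R=3 reactions → 2N=8, M+R=8
member 0 (0-1): L=5.2701, (cx,cy)=(0.5440,0.8391)
member 1 (0-2): L=5.4990, (cx,cy)=(1.0000,0.0000)
member 2 (1-2): L=5.1460, (cx,cy)=(0.5115,-0.8593)
member 3 (1-3): L=5.5345, (cx,cy)=(0.9997,0.0235)
member 4 (2-3): L=5.3978, (cx,cy)=(0.5374,0.8433)
solve A·x = −loads:
  F[0-1] = -4191.1978 N (compression)
  F[0-2] = -16.0488 N (compression)
  F[1-2] = +31.3782 N (tension)
  F[1-3] = +0.0000 N (tension)
  F[2-3] = -0.0000 N (compression)
  Rx@0 = +2296.1200 N
  Ry@0 = +3516.7335 N
  Ry@2 = -26.9635 N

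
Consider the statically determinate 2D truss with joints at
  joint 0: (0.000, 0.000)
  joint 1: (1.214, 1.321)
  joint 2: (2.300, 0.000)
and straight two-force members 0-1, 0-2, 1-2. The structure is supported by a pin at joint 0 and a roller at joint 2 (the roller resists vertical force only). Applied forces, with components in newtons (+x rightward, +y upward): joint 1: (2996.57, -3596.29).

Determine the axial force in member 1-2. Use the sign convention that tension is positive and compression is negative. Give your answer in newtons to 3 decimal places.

N=3 nodes, M=3 members, R=3 reactions → 2N=6, M+R=6
member 0 (0-1): L=1.7941, (cx,cy)=(0.6767,0.7363)
member 1 (0-2): L=2.3000, (cx,cy)=(1.0000,0.0000)
member 2 (1-2): L=1.7101, (cx,cy)=(0.6351,-0.7725)
solve A·x = −loads:
  F[0-1] = +31.2362 N (tension)
  F[0-2] = +2975.4338 N (tension)
  F[1-2] = -4685.3452 N (compression)
  Rx@0 = -2996.5700 N
  Ry@0 = -22.9991 N
  Ry@2 = +3619.2891 N

-4685.345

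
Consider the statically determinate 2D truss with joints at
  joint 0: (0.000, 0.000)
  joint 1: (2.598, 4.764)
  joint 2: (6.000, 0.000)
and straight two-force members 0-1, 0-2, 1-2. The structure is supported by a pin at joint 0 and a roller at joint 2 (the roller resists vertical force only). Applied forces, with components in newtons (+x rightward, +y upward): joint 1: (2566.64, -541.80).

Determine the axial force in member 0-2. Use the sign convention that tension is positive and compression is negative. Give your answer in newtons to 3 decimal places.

1622.814

N=3 nodes, M=3 members, R=3 reactions → 2N=6, M+R=6
member 0 (0-1): L=5.4264, (cx,cy)=(0.4788,0.8779)
member 1 (0-2): L=6.0000, (cx,cy)=(1.0000,0.0000)
member 2 (1-2): L=5.8540, (cx,cy)=(0.5811,-0.8138)
solve A·x = −loads:
  F[0-1] = +1971.3373 N (tension)
  F[0-2] = +1622.8137 N (tension)
  F[1-2] = -2792.4600 N (compression)
  Rx@0 = -2566.6400 N
  Ry@0 = -1730.7116 N
  Ry@2 = +2272.5116 N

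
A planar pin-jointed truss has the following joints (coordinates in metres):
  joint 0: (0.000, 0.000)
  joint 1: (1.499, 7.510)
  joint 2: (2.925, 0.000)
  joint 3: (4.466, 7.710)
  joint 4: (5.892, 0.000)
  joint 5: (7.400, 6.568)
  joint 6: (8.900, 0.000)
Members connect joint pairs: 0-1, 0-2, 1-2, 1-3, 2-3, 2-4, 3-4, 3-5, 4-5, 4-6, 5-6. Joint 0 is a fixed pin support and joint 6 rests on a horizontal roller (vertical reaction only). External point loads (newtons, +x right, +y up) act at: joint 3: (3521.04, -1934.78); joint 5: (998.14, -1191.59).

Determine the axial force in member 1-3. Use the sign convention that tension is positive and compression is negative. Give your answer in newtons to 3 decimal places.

N=7 nodes, M=11 members, R=3 reactions → 2N=14, M+R=14
member 0 (0-1): L=7.6581, (cx,cy)=(0.1957,0.9807)
member 1 (0-2): L=2.9250, (cx,cy)=(1.0000,0.0000)
member 2 (1-2): L=7.6442, (cx,cy)=(0.1865,-0.9824)
member 3 (1-3): L=2.9737, (cx,cy)=(0.9977,0.0673)
member 4 (2-3): L=7.8625, (cx,cy)=(0.1960,0.9806)
member 5 (2-4): L=2.9670, (cx,cy)=(1.0000,0.0000)
member 6 (3-4): L=7.8408, (cx,cy)=(0.1819,-0.9833)
member 7 (3-5): L=3.1484, (cx,cy)=(0.9319,-0.3627)
member 8 (4-5): L=6.7389, (cx,cy)=(0.2238,0.9746)
member 9 (4-6): L=3.0080, (cx,cy)=(1.0000,0.0000)
member 10 (5-6): L=6.7371, (cx,cy)=(0.2226,-0.9749)
solve A·x = −loads:
  F[0-1] = +2673.8355 N (tension)
  F[0-2] = +3995.8049 N (tension)
  F[1-2] = -2599.7776 N (compression)
  F[1-3] = +1010.6441 N (tension)
  F[2-3] = +2604.6582 N (tension)
  F[2-4] = +3000.3272 N (tension)
  F[3-4] = -4139.6644 N (compression)
  F[3-5] = -1340.6051 N (compression)
  F[4-5] = +4176.5396 N (tension)
  F[4-6] = +1312.8386 N (tension)
  F[5-6] = -5896.4903 N (compression)
  Rx@0 = -4519.1800 N
  Ry@0 = -2622.1126 N
  Ry@6 = +5748.4826 N

1010.644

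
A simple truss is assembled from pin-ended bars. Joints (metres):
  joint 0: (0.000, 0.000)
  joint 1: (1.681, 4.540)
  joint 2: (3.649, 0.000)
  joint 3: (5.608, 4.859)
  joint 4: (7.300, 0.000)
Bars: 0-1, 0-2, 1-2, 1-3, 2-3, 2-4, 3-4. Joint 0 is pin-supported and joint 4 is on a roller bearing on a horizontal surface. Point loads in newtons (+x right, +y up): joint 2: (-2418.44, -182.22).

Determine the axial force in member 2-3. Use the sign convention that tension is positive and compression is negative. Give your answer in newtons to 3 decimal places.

104.407

N=5 nodes, M=7 members, R=3 reactions → 2N=10, M+R=10
member 0 (0-1): L=4.8412, (cx,cy)=(0.3472,0.9378)
member 1 (0-2): L=3.6490, (cx,cy)=(1.0000,0.0000)
member 2 (1-2): L=4.9482, (cx,cy)=(0.3977,-0.9175)
member 3 (1-3): L=3.9399, (cx,cy)=(0.9967,0.0810)
member 4 (2-3): L=5.2390, (cx,cy)=(0.3739,0.9275)
member 5 (2-4): L=3.6510, (cx,cy)=(1.0000,0.0000)
member 6 (3-4): L=5.1452, (cx,cy)=(0.3289,-0.9444)
solve A·x = −loads:
  F[0-1] = -97.1815 N (compression)
  F[0-2] = -2384.6960 N (compression)
  F[1-2] = +93.0643 N (tension)
  F[1-3] = -70.9907 N (compression)
  F[2-3] = +104.4065 N (tension)
  F[2-4] = +31.7176 N (tension)
  F[3-4] = -96.4494 N (compression)
  Rx@0 = +2418.4400 N
  Ry@0 = +91.1350 N
  Ry@4 = +91.0850 N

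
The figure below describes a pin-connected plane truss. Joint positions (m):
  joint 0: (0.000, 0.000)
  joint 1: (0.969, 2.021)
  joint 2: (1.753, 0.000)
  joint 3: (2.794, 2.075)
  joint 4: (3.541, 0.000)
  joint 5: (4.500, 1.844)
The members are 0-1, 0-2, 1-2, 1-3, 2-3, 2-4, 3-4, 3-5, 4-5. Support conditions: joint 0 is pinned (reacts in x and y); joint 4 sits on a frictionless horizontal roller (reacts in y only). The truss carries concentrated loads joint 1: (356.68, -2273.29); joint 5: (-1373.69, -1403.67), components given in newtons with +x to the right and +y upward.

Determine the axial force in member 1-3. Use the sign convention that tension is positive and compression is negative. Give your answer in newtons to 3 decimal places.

-1010.080

N=6 nodes, M=9 members, R=3 reactions → 2N=12, M+R=12
member 0 (0-1): L=2.2413, (cx,cy)=(0.4323,0.9017)
member 1 (0-2): L=1.7530, (cx,cy)=(1.0000,0.0000)
member 2 (1-2): L=2.1677, (cx,cy)=(0.3617,-0.9323)
member 3 (1-3): L=1.8258, (cx,cy)=(0.9996,0.0296)
member 4 (2-3): L=2.3215, (cx,cy)=(0.4484,0.8938)
member 5 (2-4): L=1.7880, (cx,cy)=(1.0000,0.0000)
member 6 (3-4): L=2.2054, (cx,cy)=(0.3387,-0.9409)
member 7 (3-5): L=1.7216, (cx,cy)=(0.9910,-0.1342)
member 8 (4-5): L=2.0785, (cx,cy)=(0.4614,0.8872)
solve A·x = −loads:
  F[0-1] = -1977.1683 N (compression)
  F[0-2] = -162.2022 N (compression)
  F[1-2] = -558.1098 N (compression)
  F[1-3] = -1010.0798 N (compression)
  F[2-3] = +582.1395 N (tension)
  F[2-4] = -625.0947 N (compression)
  F[3-4] = -434.7289 N (compression)
  F[3-5] = -606.8317 N (compression)
  F[4-5] = -1673.9248 N (compression)
  Rx@0 = +1017.0100 N
  Ry@0 = +1782.8343 N
  Ry@4 = +1894.1257 N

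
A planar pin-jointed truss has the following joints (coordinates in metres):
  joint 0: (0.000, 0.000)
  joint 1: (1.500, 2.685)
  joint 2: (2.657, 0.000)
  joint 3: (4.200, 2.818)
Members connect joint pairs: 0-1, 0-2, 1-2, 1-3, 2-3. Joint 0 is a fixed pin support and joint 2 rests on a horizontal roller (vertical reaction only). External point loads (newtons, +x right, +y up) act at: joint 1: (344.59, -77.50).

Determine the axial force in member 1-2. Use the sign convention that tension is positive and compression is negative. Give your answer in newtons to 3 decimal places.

N=4 nodes, M=5 members, R=3 reactions → 2N=8, M+R=8
member 0 (0-1): L=3.0756, (cx,cy)=(0.4877,0.8730)
member 1 (0-2): L=2.6570, (cx,cy)=(1.0000,0.0000)
member 2 (1-2): L=2.9237, (cx,cy)=(0.3957,-0.9184)
member 3 (1-3): L=2.7033, (cx,cy)=(0.9988,0.0492)
member 4 (2-3): L=3.2128, (cx,cy)=(0.4803,0.8771)
solve A·x = −loads:
  F[0-1] = +360.2200 N (tension)
  F[0-2] = +168.9064 N (tension)
  F[1-2] = -426.8170 N (compression)
  F[1-3] = -0.0000 N (compression)
  F[2-3] = +0.0000 N (tension)
  Rx@0 = -344.5900 N
  Ry@0 = -314.4737 N
  Ry@2 = +391.9737 N

-426.817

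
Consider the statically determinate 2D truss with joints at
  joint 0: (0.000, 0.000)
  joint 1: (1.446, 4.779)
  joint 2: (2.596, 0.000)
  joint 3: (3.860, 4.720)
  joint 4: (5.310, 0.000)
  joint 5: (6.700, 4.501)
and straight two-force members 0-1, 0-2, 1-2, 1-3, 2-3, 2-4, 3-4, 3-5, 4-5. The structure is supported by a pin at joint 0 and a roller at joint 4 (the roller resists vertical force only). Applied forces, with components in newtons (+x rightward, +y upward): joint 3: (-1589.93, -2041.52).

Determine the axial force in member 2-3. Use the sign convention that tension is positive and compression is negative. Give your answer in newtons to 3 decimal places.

N=6 nodes, M=9 members, R=3 reactions → 2N=12, M+R=12
member 0 (0-1): L=4.9930, (cx,cy)=(0.2896,0.9571)
member 1 (0-2): L=2.5960, (cx,cy)=(1.0000,0.0000)
member 2 (1-2): L=4.9154, (cx,cy)=(0.2340,-0.9722)
member 3 (1-3): L=2.4147, (cx,cy)=(0.9997,-0.0244)
member 4 (2-3): L=4.8863, (cx,cy)=(0.2587,0.9660)
member 5 (2-4): L=2.7140, (cx,cy)=(1.0000,0.0000)
member 6 (3-4): L=4.9377, (cx,cy)=(0.2937,-0.9559)
member 7 (3-5): L=2.8484, (cx,cy)=(0.9970,-0.0769)
member 8 (4-5): L=4.7107, (cx,cy)=(0.2951,0.9555)
solve A·x = −loads:
  F[0-1] = -2058.9849 N (compression)
  F[0-2] = -993.6333 N (compression)
  F[1-2] = +2054.0749 N (tension)
  F[1-3] = -1077.1849 N (compression)
  F[2-3] = -2067.4378 N (compression)
  F[2-4] = +21.7413 N (tension)
  F[3-4] = -74.0359 N (compression)
  F[3-5] = -0.0000 N (tension)
  F[4-5] = +0.0000 N (tension)
  Rx@0 = +1589.9300 N
  Ry@0 = +1970.7483 N
  Ry@4 = +70.7717 N

-2067.438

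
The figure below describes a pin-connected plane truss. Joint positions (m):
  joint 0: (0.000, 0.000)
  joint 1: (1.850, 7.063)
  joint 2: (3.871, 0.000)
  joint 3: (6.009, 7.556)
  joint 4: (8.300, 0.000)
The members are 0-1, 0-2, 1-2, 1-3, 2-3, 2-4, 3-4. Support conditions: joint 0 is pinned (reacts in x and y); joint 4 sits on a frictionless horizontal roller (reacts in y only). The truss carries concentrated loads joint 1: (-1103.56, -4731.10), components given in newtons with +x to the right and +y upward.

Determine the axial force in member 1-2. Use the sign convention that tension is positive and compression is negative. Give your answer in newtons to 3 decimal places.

N=5 nodes, M=7 members, R=3 reactions → 2N=10, M+R=10
member 0 (0-1): L=7.3013, (cx,cy)=(0.2534,0.9674)
member 1 (0-2): L=3.8710, (cx,cy)=(1.0000,0.0000)
member 2 (1-2): L=7.3465, (cx,cy)=(0.2751,-0.9614)
member 3 (1-3): L=4.1881, (cx,cy)=(0.9930,0.1177)
member 4 (2-3): L=7.8527, (cx,cy)=(0.2723,0.9622)
member 5 (2-4): L=4.4290, (cx,cy)=(1.0000,0.0000)
member 6 (3-4): L=7.8957, (cx,cy)=(0.2902,-0.9570)
solve A·x = −loads:
  F[0-1] = -4771.3734 N (compression)
  F[0-2] = +105.4142 N (tension)
  F[1-2] = -128.6971 N (compression)
  F[1-3] = -70.4999 N (compression)
  F[2-3] = +128.5892 N (tension)
  F[2-4] = +34.9995 N (tension)
  F[3-4] = -120.6219 N (compression)
  Rx@0 = +1103.5600 N
  Ry@0 = +4615.6674 N
  Ry@4 = +115.4326 N

-128.697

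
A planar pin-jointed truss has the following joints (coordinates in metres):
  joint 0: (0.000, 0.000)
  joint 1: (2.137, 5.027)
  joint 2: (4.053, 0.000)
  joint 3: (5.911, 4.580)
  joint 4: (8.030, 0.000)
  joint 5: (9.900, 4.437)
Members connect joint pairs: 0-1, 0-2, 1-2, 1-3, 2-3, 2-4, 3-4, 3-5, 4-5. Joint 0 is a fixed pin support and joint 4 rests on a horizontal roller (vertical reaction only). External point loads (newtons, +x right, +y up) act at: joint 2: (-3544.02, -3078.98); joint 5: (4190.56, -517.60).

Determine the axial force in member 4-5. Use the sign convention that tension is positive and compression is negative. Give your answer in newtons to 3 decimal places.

N=6 nodes, M=9 members, R=3 reactions → 2N=12, M+R=12
member 0 (0-1): L=5.4624, (cx,cy)=(0.3912,0.9203)
member 1 (0-2): L=4.0530, (cx,cy)=(1.0000,0.0000)
member 2 (1-2): L=5.3798, (cx,cy)=(0.3561,-0.9344)
member 3 (1-3): L=3.8004, (cx,cy)=(0.9931,-0.1176)
member 4 (2-3): L=4.9425, (cx,cy)=(0.3759,0.9267)
member 5 (2-4): L=3.9770, (cx,cy)=(1.0000,0.0000)
member 6 (3-4): L=5.0464, (cx,cy)=(0.4199,-0.9076)
member 7 (3-5): L=3.9916, (cx,cy)=(0.9994,-0.0358)
member 8 (4-5): L=4.8150, (cx,cy)=(0.3884,0.9215)
solve A·x = −loads:
  F[0-1] = +990.0330 N (tension)
  F[0-2] = +259.2173 N (tension)
  F[1-2] = -1072.5733 N (compression)
  F[1-3] = +774.6970 N (tension)
  F[2-3] = +4404.2693 N (tension)
  F[2-4] = +1765.5825 N (tension)
  F[3-4] = -4568.0172 N (compression)
  F[3-5] = +4345.8774 N (tension)
  F[4-5] = -392.7352 N (compression)
  Rx@0 = -646.5400 N
  Ry@0 = -911.1237 N
  Ry@4 = +4507.7037 N

-392.735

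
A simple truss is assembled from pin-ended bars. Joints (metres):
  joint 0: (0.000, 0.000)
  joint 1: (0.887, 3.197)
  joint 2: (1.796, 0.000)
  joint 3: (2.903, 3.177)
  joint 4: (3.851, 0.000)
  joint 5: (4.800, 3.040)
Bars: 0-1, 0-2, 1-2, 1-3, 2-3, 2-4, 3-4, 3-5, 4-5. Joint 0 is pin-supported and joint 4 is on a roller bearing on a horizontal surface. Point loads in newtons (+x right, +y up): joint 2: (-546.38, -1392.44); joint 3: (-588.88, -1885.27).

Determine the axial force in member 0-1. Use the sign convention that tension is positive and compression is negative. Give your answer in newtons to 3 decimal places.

-1756.907

N=6 nodes, M=9 members, R=3 reactions → 2N=12, M+R=12
member 0 (0-1): L=3.3178, (cx,cy)=(0.2673,0.9636)
member 1 (0-2): L=1.7960, (cx,cy)=(1.0000,0.0000)
member 2 (1-2): L=3.3237, (cx,cy)=(0.2735,-0.9619)
member 3 (1-3): L=2.0161, (cx,cy)=(1.0000,-0.0099)
member 4 (2-3): L=3.3643, (cx,cy)=(0.3290,0.9443)
member 5 (2-4): L=2.0550, (cx,cy)=(1.0000,0.0000)
member 6 (3-4): L=3.3154, (cx,cy)=(0.2859,-0.9582)
member 7 (3-5): L=1.9019, (cx,cy)=(0.9974,-0.0720)
member 8 (4-5): L=3.1847, (cx,cy)=(0.2980,0.9546)
solve A·x = −loads:
  F[0-1] = -1756.9072 N (compression)
  F[0-2] = -665.5535 N (compression)
  F[1-2] = +1769.8944 N (tension)
  F[1-3] = -953.8001 N (compression)
  F[2-3] = -328.2559 N (compression)
  F[2-4] = +472.8823 N (tension)
  F[3-4] = -1653.8030 N (compression)
  F[3-5] = +0.0000 N (tension)
  F[4-5] = -0.0000 N (compression)
  Rx@0 = +1135.2600 N
  Ry@0 = +1692.9556 N
  Ry@4 = +1584.7544 N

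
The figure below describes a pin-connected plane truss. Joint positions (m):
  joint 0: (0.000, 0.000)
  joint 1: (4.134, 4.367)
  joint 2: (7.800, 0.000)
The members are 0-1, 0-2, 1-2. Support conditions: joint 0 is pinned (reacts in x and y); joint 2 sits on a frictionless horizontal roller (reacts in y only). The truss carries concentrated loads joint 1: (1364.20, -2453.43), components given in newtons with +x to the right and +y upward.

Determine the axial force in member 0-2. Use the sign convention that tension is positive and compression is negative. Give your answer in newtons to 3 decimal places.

N=3 nodes, M=3 members, R=3 reactions → 2N=6, M+R=6
member 0 (0-1): L=6.0134, (cx,cy)=(0.6875,0.7262)
member 1 (0-2): L=7.8000, (cx,cy)=(1.0000,0.0000)
member 2 (1-2): L=5.7018, (cx,cy)=(0.6430,-0.7659)
solve A·x = −loads:
  F[0-1] = -536.1155 N (compression)
  F[0-2] = +1732.7621 N (tension)
  F[1-2] = -2694.9866 N (compression)
  Rx@0 = -1364.2000 N
  Ry@0 = +389.3350 N
  Ry@2 = +2064.0950 N

1732.762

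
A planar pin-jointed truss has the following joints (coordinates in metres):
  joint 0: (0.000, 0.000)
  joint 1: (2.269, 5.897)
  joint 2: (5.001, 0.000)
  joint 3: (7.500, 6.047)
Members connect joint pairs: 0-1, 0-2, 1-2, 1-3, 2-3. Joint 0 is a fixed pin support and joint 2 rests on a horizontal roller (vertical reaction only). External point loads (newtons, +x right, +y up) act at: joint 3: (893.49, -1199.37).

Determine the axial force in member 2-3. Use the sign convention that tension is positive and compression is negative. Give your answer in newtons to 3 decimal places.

N=4 nodes, M=5 members, R=3 reactions → 2N=8, M+R=8
member 0 (0-1): L=6.3185, (cx,cy)=(0.3591,0.9333)
member 1 (0-2): L=5.0010, (cx,cy)=(1.0000,0.0000)
member 2 (1-2): L=6.4991, (cx,cy)=(0.4204,-0.9074)
member 3 (1-3): L=5.2332, (cx,cy)=(0.9996,0.0287)
member 4 (2-3): L=6.5430, (cx,cy)=(0.3819,0.9242)
solve A·x = −loads:
  F[0-1] = +1799.7450 N (tension)
  F[0-2] = +247.1902 N (tension)
  F[1-2] = -1806.7728 N (compression)
  F[1-3] = +1406.3822 N (tension)
  F[2-3] = -1341.3712 N (compression)
  Rx@0 = -893.4900 N
  Ry@0 = -1679.6960 N
  Ry@2 = +2879.0660 N

-1341.371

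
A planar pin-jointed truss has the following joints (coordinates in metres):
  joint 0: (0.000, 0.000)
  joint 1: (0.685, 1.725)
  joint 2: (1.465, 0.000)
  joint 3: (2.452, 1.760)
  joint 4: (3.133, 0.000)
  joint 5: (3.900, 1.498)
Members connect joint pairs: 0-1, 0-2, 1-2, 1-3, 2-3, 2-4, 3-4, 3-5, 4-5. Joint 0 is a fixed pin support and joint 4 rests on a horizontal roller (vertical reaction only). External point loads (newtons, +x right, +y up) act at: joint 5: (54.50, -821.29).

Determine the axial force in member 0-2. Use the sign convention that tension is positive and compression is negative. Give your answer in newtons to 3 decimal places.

N=6 nodes, M=9 members, R=3 reactions → 2N=12, M+R=12
member 0 (0-1): L=1.8560, (cx,cy)=(0.3691,0.9294)
member 1 (0-2): L=1.4650, (cx,cy)=(1.0000,0.0000)
member 2 (1-2): L=1.8932, (cx,cy)=(0.4120,-0.9112)
member 3 (1-3): L=1.7673, (cx,cy)=(0.9998,0.0198)
member 4 (2-3): L=2.0179, (cx,cy)=(0.4891,0.8722)
member 5 (2-4): L=1.6680, (cx,cy)=(1.0000,0.0000)
member 6 (3-4): L=1.8872, (cx,cy)=(0.3609,-0.9326)
member 7 (3-5): L=1.4715, (cx,cy)=(0.9840,-0.1780)
member 8 (4-5): L=1.6829, (cx,cy)=(0.4557,0.8901)
solve A·x = −loads:
  F[0-1] = +244.3732 N (tension)
  F[0-2] = -35.6901 N (compression)
  F[1-2] = -245.1049 N (compression)
  F[1-3] = +191.2136 N (tension)
  F[2-3] = +256.0557 N (tension)
  F[2-4] = -261.9210 N (compression)
  F[3-4] = -327.8745 N (compression)
  F[3-5] = +441.7970 N (tension)
  F[4-5] = -834.3132 N (compression)
  Rx@0 = -54.5000 N
  Ry@0 = -227.1211 N
  Ry@4 = +1048.4111 N

-35.690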